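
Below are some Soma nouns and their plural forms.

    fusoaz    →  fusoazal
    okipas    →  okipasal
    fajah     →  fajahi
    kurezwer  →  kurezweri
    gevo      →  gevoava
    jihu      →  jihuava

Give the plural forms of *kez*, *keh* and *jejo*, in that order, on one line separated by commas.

The alternation tracks the final sound of the stem — -al when the stem ends in a sibilant (*fusoaz*, *okipas*); -i when the stem ends in a non-sibilant consonant (*fajah*, *kurezwer*); -ava when the stem ends in a vowel (*gevo*, *jihu*).
The final sound of *kez* is /z/, which is a sibilant, so the suffix is -al, giving *kezal*.
*keh* — final sound /h/ (a non-sibilant consonant) → -i → *kehi*.
*jejo* — final sound /o/ (a vowel) → -ava → *jejoava*.

kezal, kehi, jejoava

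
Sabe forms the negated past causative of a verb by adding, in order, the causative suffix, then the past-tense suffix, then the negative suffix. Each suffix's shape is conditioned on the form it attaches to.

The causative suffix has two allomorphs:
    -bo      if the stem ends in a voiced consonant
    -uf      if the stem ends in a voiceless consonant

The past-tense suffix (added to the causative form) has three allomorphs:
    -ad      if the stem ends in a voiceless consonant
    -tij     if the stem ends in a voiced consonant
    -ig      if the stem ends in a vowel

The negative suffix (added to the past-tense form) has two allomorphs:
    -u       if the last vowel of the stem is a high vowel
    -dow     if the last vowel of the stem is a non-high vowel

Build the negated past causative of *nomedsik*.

nomedsikufaddow

Since the final consonant of *nomedsik* is /k/ (voiceless), it takes -uf, giving *nomedsikuf*.
The causative form *nomedsikuf* — final sound /f/ (a voiceless consonant) → -ad → *nomedsikufad*.
The past-tense form *nomedsikufad* — last vowel /a/ (a non-high vowel) → -dow → *nomedsikufaddow*.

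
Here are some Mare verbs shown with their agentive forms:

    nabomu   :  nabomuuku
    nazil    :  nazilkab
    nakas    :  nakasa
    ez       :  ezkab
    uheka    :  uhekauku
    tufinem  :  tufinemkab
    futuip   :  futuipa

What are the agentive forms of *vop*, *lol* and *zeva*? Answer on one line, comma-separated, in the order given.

vopa, lolkab, zevauku

The pattern is voicing of the final sound: -a when the stem ends in a voiceless consonant (*nakas*, *futuip*); -kab when the stem ends in a voiced consonant (*nazil*, *ez*, *tufinem*); -uku when the stem ends in a vowel (*nabomu*, *uheka*).
Since the final sound of *vop* is /p/ (a voiceless consonant), it takes -a, giving *vopa*.
*lol*: final sound = /l/, a voiced consonant → -kab → *lolkab*.
Since the final sound of *zeva* is /a/ (a vowel), it takes -uku, giving *zevauku*.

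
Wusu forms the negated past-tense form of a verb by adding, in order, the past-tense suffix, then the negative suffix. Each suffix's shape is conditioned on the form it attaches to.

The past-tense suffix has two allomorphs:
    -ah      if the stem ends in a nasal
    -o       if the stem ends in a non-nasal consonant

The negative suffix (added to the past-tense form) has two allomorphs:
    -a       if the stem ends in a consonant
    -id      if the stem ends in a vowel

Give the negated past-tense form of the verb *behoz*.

The final consonant of *behoz* is /z/, which is non-nasal, so the past-tense suffix is -o, giving *behozo*.
The past-tense form *behozo* — final sound /o/ (a vowel) → -id → *behozoid*.

behozoid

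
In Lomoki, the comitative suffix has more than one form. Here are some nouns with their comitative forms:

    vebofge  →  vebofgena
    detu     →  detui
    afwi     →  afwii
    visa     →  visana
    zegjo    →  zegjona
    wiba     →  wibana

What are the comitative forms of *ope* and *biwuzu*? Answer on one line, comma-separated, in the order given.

The pattern is height harmony: -i when the last vowel of the stem is a high vowel (*detu*, *afwi*); -na when the last vowel of the stem is a non-high vowel (*vebofge*, *visa*, *zegjo*, *wiba*).
The last vowel of *ope* is /e/, which is a non-high vowel, so the suffix is -na, giving *opena*.
*biwuzu* — last vowel /u/ (a high vowel) → -i → *biwuzui*.

opena, biwuzui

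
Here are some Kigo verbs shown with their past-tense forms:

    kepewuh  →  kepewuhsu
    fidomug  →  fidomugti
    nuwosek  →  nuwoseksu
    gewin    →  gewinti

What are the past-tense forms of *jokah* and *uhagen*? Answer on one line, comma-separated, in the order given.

jokahsu, uhagenti

The pattern is voicing of the final consonant: -su when the stem ends in a voiceless consonant (*kepewuh*, *nuwosek*); -ti when the stem ends in a voiced consonant (*fidomug*, *gewin*).
The final consonant of *jokah* is /h/, which is voiceless, so the suffix is -su, giving *jokahsu*.
The final consonant of *uhagen* is /n/, which is voiced, so the suffix is -ti, giving *uhagenti*.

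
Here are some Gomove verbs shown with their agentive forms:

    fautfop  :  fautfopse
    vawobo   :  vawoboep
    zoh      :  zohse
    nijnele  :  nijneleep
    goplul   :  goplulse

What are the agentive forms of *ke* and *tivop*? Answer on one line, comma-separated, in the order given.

The suffix is conditioned by the final sound: -se when the stem ends in a consonant (*fautfop*, *zoh*, *goplul*); -ep when the stem ends in a vowel (*vawobo*, *nijnele*).
*ke*: final sound = /e/, a vowel → -ep → *keep*.
*tivop* — final sound /p/ (a consonant) → -se → *tivopse*.

keep, tivopse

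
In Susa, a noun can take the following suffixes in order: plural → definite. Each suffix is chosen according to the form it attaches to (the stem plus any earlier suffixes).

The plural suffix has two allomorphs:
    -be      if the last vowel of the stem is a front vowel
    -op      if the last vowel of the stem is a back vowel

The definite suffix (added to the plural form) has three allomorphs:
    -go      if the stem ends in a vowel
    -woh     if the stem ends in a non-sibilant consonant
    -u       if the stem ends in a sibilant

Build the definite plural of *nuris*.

nurisbego

*nuris* — last vowel /i/ (a front vowel) → -be → *nurisbe*.
Since the final sound of the plural form *nurisbe* is /e/ (a vowel), it takes -go, giving *nurisbego*.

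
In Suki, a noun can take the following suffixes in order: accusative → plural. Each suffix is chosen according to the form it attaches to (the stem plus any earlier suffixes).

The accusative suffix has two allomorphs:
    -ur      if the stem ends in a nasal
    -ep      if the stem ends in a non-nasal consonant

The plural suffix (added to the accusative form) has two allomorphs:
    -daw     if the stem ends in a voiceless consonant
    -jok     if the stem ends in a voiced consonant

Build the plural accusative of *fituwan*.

fituwanurjok

*fituwan* — final consonant /n/ (a nasal) → -ur → *fituwanur*.
The accusative form *fituwanur*: final consonant = /r/, voiced → -jok → *fituwanurjok*.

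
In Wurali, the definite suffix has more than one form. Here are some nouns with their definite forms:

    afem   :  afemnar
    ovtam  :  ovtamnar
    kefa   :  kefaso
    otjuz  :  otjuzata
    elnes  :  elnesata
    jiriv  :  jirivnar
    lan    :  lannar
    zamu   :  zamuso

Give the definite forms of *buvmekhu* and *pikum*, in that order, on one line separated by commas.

Looking at the final sound of each stem: -ata when the stem ends in a sibilant (*otjuz*, *elnes*); -nar when the stem ends in a non-sibilant consonant (*afem*, *ovtam*, *jiriv*, *lan*); -so when the stem ends in a vowel (*kefa*, *zamu*).
*buvmekhu*: final sound = /u/, a vowel → -so → *buvmekhuso*.
*pikum*: final sound = /m/, a non-sibilant consonant → -nar → *pikumnar*.

buvmekhuso, pikumnar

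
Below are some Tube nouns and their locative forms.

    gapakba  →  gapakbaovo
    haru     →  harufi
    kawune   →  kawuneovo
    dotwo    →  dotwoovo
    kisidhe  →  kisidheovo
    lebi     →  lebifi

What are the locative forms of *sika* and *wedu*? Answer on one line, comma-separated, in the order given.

The pattern is height harmony: -fi when the last vowel of the stem is a high vowel (*haru*, *lebi*); -ovo when the last vowel of the stem is a non-high vowel (*gapakba*, *kawune*, *dotwo*, *kisidhe*).
Since the last vowel of *sika* is /a/ (a non-high vowel), it takes -ovo, giving *sikaovo*.
Since the last vowel of *wedu* is /u/ (a high vowel), it takes -fi, giving *wedufi*.

sikaovo, wedufi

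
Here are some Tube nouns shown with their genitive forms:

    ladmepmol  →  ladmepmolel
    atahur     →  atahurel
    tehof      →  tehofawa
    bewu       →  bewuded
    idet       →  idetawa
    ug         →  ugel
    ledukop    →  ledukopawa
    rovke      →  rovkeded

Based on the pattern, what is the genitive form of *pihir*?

The pattern is voicing of the final sound: -awa when the stem ends in a voiceless consonant (*tehof*, *idet*, *ledukop*); -el when the stem ends in a voiced consonant (*ladmepmol*, *atahur*, *ug*); -ded when the stem ends in a vowel (*bewu*, *rovke*).
Since the final sound of *pihir* is /r/ (a voiced consonant), it takes -el, giving *pihirel*.

pihirel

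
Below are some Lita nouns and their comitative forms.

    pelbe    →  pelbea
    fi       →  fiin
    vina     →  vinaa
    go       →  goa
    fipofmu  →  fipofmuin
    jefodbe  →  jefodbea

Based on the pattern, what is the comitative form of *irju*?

irjuin

Looking at the last vowel of each stem: -in when the last vowel of the stem is a high vowel (*fi*, *fipofmu*); -a when the last vowel of the stem is a non-high vowel (*pelbe*, *vina*, *go*, *jefodbe*).
Since the last vowel of *irju* is /u/ (a high vowel), it takes -in, giving *irjuin*.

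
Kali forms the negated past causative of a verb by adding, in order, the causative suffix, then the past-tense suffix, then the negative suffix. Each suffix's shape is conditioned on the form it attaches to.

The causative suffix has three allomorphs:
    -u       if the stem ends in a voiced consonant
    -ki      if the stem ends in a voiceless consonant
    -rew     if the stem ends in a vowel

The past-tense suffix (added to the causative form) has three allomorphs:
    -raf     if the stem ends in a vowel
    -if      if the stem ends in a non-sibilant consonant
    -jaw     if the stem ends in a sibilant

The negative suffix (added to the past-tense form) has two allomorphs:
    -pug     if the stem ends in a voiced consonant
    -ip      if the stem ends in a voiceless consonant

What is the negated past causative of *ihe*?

iherewifip

The final sound of *ihe* is /e/, which is a vowel, so the causative suffix is -rew, giving *iherew*.
Since the final sound of the causative form *iherew* is /w/ (a non-sibilant consonant), it takes -if, giving *iherewif*.
The past-tense form *iherewif*: final consonant = /f/, voiceless → -ip → *iherewifip*.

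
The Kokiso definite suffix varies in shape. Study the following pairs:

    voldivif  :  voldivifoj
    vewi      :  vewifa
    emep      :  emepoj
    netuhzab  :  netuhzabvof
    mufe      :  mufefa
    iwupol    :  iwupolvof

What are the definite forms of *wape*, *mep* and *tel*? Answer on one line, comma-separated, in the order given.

wapefa, mepoj, telvof

The suffix is conditioned by the final sound: -oj when the stem ends in a voiceless consonant (*voldivif*, *emep*); -vof when the stem ends in a voiced consonant (*netuhzab*, *iwupol*); -fa when the stem ends in a vowel (*vewi*, *mufe*).
The final sound of *wape* is /e/, which is a vowel, so the suffix is -fa, giving *wapefa*.
The final sound of *mep* is /p/, which is a voiceless consonant, so the suffix is -oj, giving *mepoj*.
The final sound of *tel* is /l/, which is a voiced consonant, so the suffix is -vof, giving *telvof*.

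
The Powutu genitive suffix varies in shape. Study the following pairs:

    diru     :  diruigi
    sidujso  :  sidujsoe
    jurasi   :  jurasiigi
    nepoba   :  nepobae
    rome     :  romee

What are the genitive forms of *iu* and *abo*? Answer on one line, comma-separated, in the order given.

The suffix is conditioned by the last vowel: -igi when the last vowel of the stem is a high vowel (*diru*, *jurasi*); -e when the last vowel of the stem is a non-high vowel (*sidujso*, *nepoba*, *rome*).
*iu*: last vowel = /u/, a high vowel → -igi → *iuigi*.
The last vowel of *abo* is /o/, which is a non-high vowel, so the suffix is -e, giving *aboe*.

iuigi, aboe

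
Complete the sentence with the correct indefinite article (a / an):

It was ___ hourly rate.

an

The indefinite article is chosen by the initial *sound* of the following word, not its spelling.
*hourly* begins with the sound /aʊ/ (silent h) — a vowel sound.
So the article is *an*: It was an hourly rate.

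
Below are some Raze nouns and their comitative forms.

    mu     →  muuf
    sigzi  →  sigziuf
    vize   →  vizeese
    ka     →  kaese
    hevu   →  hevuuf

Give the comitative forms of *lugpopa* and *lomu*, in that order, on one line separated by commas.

The alternation tracks the last vowel of the stem — -uf when the last vowel of the stem is a high vowel (*mu*, *sigzi*, *hevu*); -ese when the last vowel of the stem is a non-high vowel (*vize*, *ka*).
*lugpopa* — last vowel /a/ (a non-high vowel) → -ese → *lugpopaese*.
*lomu* — last vowel /u/ (a high vowel) → -uf → *lomuuf*.

lugpopaese, lomuuf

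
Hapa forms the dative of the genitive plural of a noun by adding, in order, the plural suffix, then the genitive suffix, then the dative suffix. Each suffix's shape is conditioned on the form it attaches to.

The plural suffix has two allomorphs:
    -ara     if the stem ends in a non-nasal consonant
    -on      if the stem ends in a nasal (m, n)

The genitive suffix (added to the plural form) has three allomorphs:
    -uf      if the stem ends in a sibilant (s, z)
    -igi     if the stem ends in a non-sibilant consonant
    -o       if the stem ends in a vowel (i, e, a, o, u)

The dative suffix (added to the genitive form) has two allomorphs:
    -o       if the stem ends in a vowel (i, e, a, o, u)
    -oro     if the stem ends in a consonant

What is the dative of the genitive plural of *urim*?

urimonigio

Since the final consonant of *urim* is /m/ (a nasal), it takes -on, giving *urimon*.
The plural form *urimon*: final sound = /n/, a non-sibilant consonant → -igi → *urimonigi*.
The final sound of the genitive form *urimonigi* is /i/, which is a vowel, so the dative suffix is -o, giving *urimonigio*.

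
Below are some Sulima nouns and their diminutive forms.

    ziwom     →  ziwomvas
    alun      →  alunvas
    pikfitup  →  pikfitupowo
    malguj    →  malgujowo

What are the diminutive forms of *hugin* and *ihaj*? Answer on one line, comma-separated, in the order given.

huginvas, ihajowo

The alternation tracks the final consonant of the stem — -vas when the stem ends in a nasal (*ziwom*, *alun*); -owo when the stem ends in a non-nasal consonant (*pikfitup*, *malguj*).
*hugin* — final consonant /n/ (a nasal) → -vas → *huginvas*.
Since the final consonant of *ihaj* is /j/ (non-nasal), it takes -owo, giving *ihajowo*.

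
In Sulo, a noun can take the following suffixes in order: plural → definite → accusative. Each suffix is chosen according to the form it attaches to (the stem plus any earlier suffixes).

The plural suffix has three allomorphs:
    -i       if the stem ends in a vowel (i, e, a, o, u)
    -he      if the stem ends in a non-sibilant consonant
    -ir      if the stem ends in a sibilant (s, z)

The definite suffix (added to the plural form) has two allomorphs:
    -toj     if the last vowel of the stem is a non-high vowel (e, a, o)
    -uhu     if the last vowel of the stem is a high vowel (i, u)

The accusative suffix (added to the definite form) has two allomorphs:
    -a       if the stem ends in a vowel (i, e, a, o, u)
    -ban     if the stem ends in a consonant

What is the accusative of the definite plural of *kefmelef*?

*kefmelef* — final sound /f/ (a non-sibilant consonant) → -he → *kefmelefhe*.
The last vowel of the plural form *kefmelefhe* is /e/, which is a non-high vowel, so the definite suffix is -toj, giving *kefmelefhetoj*.
The definite form *kefmelefhetoj* — final sound /j/ (a consonant) → -ban → *kefmelefhetojban*.

kefmelefhetojban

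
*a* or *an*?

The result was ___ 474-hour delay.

a

The indefinite article is chosen by the initial *sound* of the following word, not its spelling.
The number *474* is spoken "four hundred …", beginning with /fɔr/ — a consonant sound.
So the article is *a*: The result was a 474-hour delay.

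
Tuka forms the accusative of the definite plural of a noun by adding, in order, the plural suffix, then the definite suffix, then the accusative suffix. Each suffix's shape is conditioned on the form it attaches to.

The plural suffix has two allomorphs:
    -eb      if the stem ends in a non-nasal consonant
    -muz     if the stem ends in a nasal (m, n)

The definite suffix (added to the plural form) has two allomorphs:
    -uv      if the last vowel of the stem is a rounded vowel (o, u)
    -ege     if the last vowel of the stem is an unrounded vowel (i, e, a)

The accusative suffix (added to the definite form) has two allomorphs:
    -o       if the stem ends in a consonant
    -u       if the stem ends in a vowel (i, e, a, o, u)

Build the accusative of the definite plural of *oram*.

orammuzuvo

*oram* — final consonant /m/ (a nasal) → -muz → *orammuz*.
The last vowel of the plural form *orammuz* is /u/, which is a rounded vowel, so the definite suffix is -uv, giving *orammuzuv*.
The definite form *orammuzuv*: final sound = /v/, a consonant → -o → *orammuzuvo*.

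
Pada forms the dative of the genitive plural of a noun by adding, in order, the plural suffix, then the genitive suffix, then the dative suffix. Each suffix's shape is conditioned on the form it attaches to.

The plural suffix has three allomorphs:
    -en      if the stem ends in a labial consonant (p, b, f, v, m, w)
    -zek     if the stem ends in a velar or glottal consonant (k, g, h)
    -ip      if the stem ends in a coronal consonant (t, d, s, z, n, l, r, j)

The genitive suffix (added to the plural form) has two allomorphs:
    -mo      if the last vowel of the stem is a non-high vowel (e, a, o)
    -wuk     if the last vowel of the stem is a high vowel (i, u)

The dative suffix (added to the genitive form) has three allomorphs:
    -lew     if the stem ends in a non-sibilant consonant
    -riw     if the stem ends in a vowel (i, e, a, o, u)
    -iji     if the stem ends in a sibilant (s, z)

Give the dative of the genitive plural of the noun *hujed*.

*hujed*: final consonant = /d/, coronal → -ip → *hujedip*.
The last vowel of the plural form *hujedip* is /i/, which is a high vowel, so the genitive suffix is -wuk, giving *hujedipwuk*.
Since the final sound of the genitive form *hujedipwuk* is /k/ (a non-sibilant consonant), it takes -lew, giving *hujedipwuklew*.

hujedipwuklew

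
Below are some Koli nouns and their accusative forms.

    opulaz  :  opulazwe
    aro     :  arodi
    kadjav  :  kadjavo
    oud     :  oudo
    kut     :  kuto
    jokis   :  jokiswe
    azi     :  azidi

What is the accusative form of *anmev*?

anmevo

Looking at the final sound of each stem: -we when the stem ends in a sibilant (*opulaz*, *jokis*); -o when the stem ends in a non-sibilant consonant (*kadjav*, *oud*, *kut*); -di when the stem ends in a vowel (*aro*, *azi*).
*anmev*: final sound = /v/, a non-sibilant consonant → -o → *anmevo*.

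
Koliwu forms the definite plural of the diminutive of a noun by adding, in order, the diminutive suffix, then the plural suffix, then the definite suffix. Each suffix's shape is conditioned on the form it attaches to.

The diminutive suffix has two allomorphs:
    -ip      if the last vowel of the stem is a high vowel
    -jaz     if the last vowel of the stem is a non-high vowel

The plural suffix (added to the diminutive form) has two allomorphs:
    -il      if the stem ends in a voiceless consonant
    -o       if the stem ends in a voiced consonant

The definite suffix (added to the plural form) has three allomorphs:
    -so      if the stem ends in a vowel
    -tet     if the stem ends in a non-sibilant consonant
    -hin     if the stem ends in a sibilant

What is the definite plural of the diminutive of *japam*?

Since the last vowel of *japam* is /a/ (a non-high vowel), it takes -jaz, giving *japamjaz*.
The diminutive form *japamjaz*: final consonant = /z/, voiced → -o → *japamjazo*.
Since the final sound of the plural form *japamjazo* is /o/ (a vowel), it takes -so, giving *japamjazoso*.

japamjazoso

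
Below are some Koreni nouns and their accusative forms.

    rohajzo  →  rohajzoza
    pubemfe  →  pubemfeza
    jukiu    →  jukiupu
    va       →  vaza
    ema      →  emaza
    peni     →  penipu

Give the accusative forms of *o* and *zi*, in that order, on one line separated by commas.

The alternation tracks the last vowel of the stem — -pu when the last vowel of the stem is a high vowel (*jukiu*, *peni*); -za when the last vowel of the stem is a non-high vowel (*rohajzo*, *pubemfe*, *va*, *ema*).
Since the last vowel of *o* is /o/ (a non-high vowel), it takes -za, giving *oza*.
The last vowel of *zi* is /i/, which is a high vowel, so the suffix is -pu, giving *zipu*.

oza, zipu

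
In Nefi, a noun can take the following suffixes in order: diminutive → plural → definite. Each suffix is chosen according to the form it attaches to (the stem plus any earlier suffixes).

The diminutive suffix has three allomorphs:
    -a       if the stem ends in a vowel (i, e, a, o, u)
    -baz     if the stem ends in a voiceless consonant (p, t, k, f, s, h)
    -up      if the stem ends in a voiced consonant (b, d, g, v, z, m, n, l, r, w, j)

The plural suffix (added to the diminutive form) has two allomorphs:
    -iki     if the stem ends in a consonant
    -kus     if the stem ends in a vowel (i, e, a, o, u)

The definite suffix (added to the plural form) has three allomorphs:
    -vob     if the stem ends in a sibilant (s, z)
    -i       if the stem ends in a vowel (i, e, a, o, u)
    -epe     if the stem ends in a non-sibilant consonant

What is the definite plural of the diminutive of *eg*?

egupikii

*eg*: final sound = /g/, a voiced consonant → -up → *egup*.
Since the final sound of the diminutive form *egup* is /p/ (a consonant), it takes -iki, giving *egupiki*.
The plural form *egupiki*: final sound = /i/, a vowel → -i → *egupikii*.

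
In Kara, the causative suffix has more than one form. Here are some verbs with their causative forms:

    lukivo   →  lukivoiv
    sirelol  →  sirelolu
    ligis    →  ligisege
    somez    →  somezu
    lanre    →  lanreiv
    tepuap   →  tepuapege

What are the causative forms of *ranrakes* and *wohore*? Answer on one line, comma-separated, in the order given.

The alternation tracks the final sound of the stem — -ege when the stem ends in a voiceless consonant (*ligis*, *tepuap*); -u when the stem ends in a voiced consonant (*sirelol*, *somez*); -iv when the stem ends in a vowel (*lukivo*, *lanre*).
*ranrakes* — final sound /s/ (a voiceless consonant) → -ege → *ranrakesege*.
*wohore* — final sound /e/ (a vowel) → -iv → *wohoreiv*.

ranrakesege, wohoreiv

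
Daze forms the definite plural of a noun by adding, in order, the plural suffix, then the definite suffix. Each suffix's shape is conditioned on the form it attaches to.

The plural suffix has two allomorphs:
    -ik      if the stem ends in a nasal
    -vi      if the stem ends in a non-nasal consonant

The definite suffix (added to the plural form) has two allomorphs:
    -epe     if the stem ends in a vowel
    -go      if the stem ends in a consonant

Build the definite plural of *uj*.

*uj* — final consonant /j/ (non-nasal) → -vi → *ujvi*.
The plural form *ujvi*: final sound = /i/, a vowel → -epe → *ujviepe*.

ujviepe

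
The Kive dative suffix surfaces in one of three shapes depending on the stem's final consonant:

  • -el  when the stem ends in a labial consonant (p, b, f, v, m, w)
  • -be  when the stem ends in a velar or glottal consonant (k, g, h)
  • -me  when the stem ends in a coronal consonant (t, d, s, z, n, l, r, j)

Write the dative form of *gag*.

gagbe

*gag*: final consonant = /g/, velar/glottal → -be → *gagbe*.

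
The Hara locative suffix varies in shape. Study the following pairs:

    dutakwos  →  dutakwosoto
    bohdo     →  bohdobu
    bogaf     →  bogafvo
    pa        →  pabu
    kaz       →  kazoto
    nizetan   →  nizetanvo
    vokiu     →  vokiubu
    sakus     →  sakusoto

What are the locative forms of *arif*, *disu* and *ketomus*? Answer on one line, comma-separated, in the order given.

Looking at the final sound of each stem: -oto when the stem ends in a sibilant (*dutakwos*, *kaz*, *sakus*); -vo when the stem ends in a non-sibilant consonant (*bogaf*, *nizetan*); -bu when the stem ends in a vowel (*bohdo*, *pa*, *vokiu*).
*arif* — final sound /f/ (a non-sibilant consonant) → -vo → *arifvo*.
The final sound of *disu* is /u/, which is a vowel, so the suffix is -bu, giving *disubu*.
*ketomus*: final sound = /s/, a sibilant → -oto → *ketomusoto*.

arifvo, disubu, ketomusoto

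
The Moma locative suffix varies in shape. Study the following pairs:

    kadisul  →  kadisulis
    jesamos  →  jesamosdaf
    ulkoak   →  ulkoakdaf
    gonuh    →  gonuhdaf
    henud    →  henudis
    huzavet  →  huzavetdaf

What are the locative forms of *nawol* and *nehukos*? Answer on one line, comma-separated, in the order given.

The alternation tracks the final consonant of the stem — -daf when the stem ends in a voiceless consonant (*jesamos*, *ulkoak*, *gonuh*, *huzavet*); -is when the stem ends in a voiced consonant (*kadisul*, *henud*).
Since the final consonant of *nawol* is /l/ (voiced), it takes -is, giving *nawolis*.
*nehukos* — final consonant /s/ (voiceless) → -daf → *nehukosdaf*.

nawolis, nehukosdaf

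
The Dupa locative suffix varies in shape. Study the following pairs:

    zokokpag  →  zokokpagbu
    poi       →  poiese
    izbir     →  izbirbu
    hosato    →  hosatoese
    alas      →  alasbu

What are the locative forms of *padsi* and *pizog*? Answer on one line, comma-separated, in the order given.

The alternation tracks the final sound of the stem — -bu when the stem ends in a consonant (*zokokpag*, *izbir*, *alas*); -ese when the stem ends in a vowel (*poi*, *hosato*).
Since the final sound of *padsi* is /i/ (a vowel), it takes -ese, giving *padsiese*.
Since the final sound of *pizog* is /g/ (a consonant), it takes -bu, giving *pizogbu*.

padsiese, pizogbu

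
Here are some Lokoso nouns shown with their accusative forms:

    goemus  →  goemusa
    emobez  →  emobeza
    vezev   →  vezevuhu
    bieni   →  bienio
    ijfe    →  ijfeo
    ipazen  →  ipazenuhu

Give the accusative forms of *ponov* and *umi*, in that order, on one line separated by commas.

ponovuhu, umio

The suffix is conditioned by the final sound: -a when the stem ends in a sibilant (*goemus*, *emobez*); -uhu when the stem ends in a non-sibilant consonant (*vezev*, *ipazen*); -o when the stem ends in a vowel (*bieni*, *ijfe*).
*ponov* — final sound /v/ (a non-sibilant consonant) → -uhu → *ponovuhu*.
*umi*: final sound = /i/, a vowel → -o → *umio*.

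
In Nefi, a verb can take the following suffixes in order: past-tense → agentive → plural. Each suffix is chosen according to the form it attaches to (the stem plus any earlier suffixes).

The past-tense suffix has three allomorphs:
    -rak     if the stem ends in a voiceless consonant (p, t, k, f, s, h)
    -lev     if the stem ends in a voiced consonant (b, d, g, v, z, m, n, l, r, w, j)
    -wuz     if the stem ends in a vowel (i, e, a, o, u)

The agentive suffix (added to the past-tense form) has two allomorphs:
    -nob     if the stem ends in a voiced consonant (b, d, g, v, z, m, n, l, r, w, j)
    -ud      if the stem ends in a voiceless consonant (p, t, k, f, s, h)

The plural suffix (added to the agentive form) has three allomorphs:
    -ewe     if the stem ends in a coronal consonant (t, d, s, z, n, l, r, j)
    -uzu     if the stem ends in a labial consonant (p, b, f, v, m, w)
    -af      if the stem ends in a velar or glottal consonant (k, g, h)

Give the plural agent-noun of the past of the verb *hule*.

*hule* — final sound /e/ (a vowel) → -wuz → *hulewuz*.
The past-tense form *hulewuz*: final consonant = /z/, voiced → -nob → *hulewuznob*.
Since the final consonant of the agentive form *hulewuznob* is /b/ (labial), it takes -uzu, giving *hulewuznobuzu*.

hulewuznobuzu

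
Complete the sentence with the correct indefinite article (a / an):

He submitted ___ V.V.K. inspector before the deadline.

a

The indefinite article is chosen by the initial *sound* of the following word, not its spelling.
The initialism *V.V.K.* is read letter by letter; the first letter, V, is pronounced /viː/, which begins with a consonant sound.
So the article is *a*: He submitted a V.V.K. inspector before the deadline.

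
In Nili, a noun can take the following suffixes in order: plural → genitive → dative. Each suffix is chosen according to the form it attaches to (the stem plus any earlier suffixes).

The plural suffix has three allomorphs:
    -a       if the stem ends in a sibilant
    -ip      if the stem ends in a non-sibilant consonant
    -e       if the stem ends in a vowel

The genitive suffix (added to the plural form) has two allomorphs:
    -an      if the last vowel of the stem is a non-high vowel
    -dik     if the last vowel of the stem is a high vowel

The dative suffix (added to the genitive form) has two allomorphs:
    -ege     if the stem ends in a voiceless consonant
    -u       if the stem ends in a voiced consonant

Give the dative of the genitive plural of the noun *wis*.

*wis* — final sound /s/ (a sibilant) → -a → *wisa*.
The plural form *wisa*: last vowel = /a/, a non-high vowel → -an → *wisaan*.
The genitive form *wisaan*: final consonant = /n/, voiced → -u → *wisaanu*.

wisaanu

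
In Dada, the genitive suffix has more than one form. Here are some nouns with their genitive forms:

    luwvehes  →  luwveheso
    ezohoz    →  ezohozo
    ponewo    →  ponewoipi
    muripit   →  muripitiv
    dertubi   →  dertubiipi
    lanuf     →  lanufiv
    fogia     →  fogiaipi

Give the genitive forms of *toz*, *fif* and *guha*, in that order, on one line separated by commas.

tozo, fifiv, guhaipi

The alternation tracks the final sound of the stem — -o when the stem ends in a sibilant (*luwvehes*, *ezohoz*); -iv when the stem ends in a non-sibilant consonant (*muripit*, *lanuf*); -ipi when the stem ends in a vowel (*ponewo*, *dertubi*, *fogia*).
*toz*: final sound = /z/, a sibilant → -o → *tozo*.
*fif*: final sound = /f/, a non-sibilant consonant → -iv → *fifiv*.
*guha* — final sound /a/ (a vowel) → -ipi → *guhaipi*.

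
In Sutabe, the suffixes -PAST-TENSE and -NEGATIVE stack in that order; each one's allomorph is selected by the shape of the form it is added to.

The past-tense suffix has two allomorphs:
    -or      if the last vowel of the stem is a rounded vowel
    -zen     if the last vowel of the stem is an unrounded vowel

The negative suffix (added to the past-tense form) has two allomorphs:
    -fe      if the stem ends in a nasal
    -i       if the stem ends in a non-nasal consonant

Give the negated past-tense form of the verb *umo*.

umoori

*umo*: last vowel = /o/, a rounded vowel → -or → *umoor*.
Since the final consonant of the past-tense form *umoor* is /r/ (non-nasal), it takes -i, giving *umoori*.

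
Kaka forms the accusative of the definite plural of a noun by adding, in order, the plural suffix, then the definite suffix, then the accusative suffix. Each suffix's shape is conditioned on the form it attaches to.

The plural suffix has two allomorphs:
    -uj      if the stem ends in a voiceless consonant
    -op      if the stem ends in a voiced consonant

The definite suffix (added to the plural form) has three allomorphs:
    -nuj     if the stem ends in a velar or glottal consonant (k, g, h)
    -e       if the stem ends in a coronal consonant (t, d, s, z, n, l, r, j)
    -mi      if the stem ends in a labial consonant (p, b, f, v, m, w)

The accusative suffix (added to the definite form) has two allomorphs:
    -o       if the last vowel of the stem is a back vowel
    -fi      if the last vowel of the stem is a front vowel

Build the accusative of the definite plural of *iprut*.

iprutujefi

The final consonant of *iprut* is /t/, which is voiceless, so the plural suffix is -uj, giving *iprutuj*.
The plural form *iprutuj* — final consonant /j/ (coronal) → -e → *iprutuje*.
Since the last vowel of the definite form *iprutuje* is /e/ (a front vowel), it takes -fi, giving *iprutujefi*.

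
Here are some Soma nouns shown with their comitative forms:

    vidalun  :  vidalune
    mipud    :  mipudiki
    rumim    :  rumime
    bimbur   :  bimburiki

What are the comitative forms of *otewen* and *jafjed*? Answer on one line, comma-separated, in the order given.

The alternation tracks the final consonant of the stem — -e when the stem ends in a nasal (*vidalun*, *rumim*); -iki when the stem ends in a non-nasal consonant (*mipud*, *bimbur*).
*otewen*: final consonant = /n/, a nasal → -e → *otewene*.
The final consonant of *jafjed* is /d/, which is non-nasal, so the suffix is -iki, giving *jafjediki*.

otewene, jafjediki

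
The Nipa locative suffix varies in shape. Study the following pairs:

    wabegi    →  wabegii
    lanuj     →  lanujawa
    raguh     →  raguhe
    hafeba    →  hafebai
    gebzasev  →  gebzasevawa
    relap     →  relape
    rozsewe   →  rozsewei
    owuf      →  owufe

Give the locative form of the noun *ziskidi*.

The suffix is conditioned by the final sound: -e when the stem ends in a voiceless consonant (*raguh*, *relap*, *owuf*); -awa when the stem ends in a voiced consonant (*lanuj*, *gebzasev*); -i when the stem ends in a vowel (*wabegi*, *hafeba*, *rozsewe*).
*ziskidi* — final sound /i/ (a vowel) → -i → *ziskidii*.

ziskidii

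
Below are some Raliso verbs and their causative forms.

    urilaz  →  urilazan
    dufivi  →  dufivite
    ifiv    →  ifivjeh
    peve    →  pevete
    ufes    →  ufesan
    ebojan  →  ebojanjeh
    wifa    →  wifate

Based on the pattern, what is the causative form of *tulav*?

The pattern is sibilance of the final sound: -an when the stem ends in a sibilant (*urilaz*, *ufes*); -jeh when the stem ends in a non-sibilant consonant (*ifiv*, *ebojan*); -te when the stem ends in a vowel (*dufivi*, *peve*, *wifa*).
*tulav* — final sound /v/ (a non-sibilant consonant) → -jeh → *tulavjeh*.

tulavjeh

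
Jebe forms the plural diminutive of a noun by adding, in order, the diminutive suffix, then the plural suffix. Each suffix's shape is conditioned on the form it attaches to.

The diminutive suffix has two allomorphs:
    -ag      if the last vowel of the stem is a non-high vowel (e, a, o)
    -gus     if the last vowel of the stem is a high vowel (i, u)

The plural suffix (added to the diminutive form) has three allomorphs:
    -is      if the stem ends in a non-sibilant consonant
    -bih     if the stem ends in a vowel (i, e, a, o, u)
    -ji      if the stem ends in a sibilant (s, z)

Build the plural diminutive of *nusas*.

nusasagis

The last vowel of *nusas* is /a/, which is a non-high vowel, so the diminutive suffix is -ag, giving *nusasag*.
Since the final sound of the diminutive form *nusasag* is /g/ (a non-sibilant consonant), it takes -is, giving *nusasagis*.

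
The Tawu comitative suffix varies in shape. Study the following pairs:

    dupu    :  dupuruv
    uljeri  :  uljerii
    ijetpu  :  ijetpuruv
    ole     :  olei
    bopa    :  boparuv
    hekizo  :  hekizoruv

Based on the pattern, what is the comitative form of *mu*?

muruv

The pattern is front/back vowel harmony: -i when the last vowel of the stem is a front vowel (*uljeri*, *ole*); -ruv when the last vowel of the stem is a back vowel (*dupu*, *ijetpu*, *bopa*, *hekizo*).
Since the last vowel of *mu* is /u/ (a back vowel), it takes -ruv, giving *muruv*.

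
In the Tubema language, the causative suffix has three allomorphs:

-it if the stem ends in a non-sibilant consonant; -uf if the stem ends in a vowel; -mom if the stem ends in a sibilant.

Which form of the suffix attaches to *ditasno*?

-uf

*ditasno* — final sound /o/ (a vowel) → -uf.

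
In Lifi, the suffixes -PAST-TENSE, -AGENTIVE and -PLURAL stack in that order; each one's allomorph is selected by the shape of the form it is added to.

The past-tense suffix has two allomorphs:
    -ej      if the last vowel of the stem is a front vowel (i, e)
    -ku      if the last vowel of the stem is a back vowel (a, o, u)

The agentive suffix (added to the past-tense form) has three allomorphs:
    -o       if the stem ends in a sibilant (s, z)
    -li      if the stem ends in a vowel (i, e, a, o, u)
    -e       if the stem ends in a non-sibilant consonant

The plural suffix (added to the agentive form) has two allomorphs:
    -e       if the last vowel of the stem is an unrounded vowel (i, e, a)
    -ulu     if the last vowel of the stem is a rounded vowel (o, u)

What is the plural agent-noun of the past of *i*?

iejee

*i* — last vowel /i/ (a front vowel) → -ej → *iej*.
Since the final sound of the past-tense form *iej* is /j/ (a non-sibilant consonant), it takes -e, giving *ieje*.
The agentive form *ieje* — last vowel /e/ (an unrounded vowel) → -e → *iejee*.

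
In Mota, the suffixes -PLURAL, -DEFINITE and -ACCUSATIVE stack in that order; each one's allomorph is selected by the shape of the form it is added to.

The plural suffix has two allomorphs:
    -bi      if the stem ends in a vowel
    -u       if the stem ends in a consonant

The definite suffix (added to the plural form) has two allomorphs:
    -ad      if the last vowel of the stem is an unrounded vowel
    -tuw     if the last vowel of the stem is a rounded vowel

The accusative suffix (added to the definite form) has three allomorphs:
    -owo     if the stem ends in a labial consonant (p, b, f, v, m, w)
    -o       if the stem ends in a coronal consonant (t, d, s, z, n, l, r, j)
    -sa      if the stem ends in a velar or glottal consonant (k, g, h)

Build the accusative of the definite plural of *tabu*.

*tabu* — final sound /u/ (a vowel) → -bi → *tabubi*.
The plural form *tabubi* — last vowel /i/ (an unrounded vowel) → -ad → *tabubiad*.
Since the final consonant of the definite form *tabubiad* is /d/ (coronal), it takes -o, giving *tabubiado*.

tabubiado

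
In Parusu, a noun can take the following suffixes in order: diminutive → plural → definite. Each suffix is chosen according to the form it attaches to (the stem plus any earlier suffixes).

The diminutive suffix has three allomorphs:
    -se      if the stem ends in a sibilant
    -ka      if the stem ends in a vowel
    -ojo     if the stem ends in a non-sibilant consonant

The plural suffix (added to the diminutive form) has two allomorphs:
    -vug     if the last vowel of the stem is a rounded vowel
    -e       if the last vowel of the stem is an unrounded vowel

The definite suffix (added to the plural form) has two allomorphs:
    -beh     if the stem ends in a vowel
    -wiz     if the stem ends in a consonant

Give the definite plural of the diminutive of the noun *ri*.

rikaebeh

Since the final sound of *ri* is /i/ (a vowel), it takes -ka, giving *rika*.
The diminutive form *rika*: last vowel = /a/, an unrounded vowel → -e → *rikae*.
The plural form *rikae*: final sound = /e/, a vowel → -beh → *rikaebeh*.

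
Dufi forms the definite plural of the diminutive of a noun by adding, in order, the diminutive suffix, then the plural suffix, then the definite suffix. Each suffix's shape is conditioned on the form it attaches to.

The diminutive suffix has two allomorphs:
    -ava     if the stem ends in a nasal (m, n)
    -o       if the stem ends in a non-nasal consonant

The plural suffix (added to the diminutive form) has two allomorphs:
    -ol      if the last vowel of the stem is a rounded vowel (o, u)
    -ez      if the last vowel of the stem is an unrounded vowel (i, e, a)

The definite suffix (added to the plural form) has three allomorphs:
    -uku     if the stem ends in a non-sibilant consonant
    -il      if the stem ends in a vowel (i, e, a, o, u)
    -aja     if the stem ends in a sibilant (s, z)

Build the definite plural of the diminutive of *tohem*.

Since the final consonant of *tohem* is /m/ (a nasal), it takes -ava, giving *tohemava*.
The last vowel of the diminutive form *tohemava* is /a/, which is an unrounded vowel, so the plural suffix is -ez, giving *tohemavaez*.
The plural form *tohemavaez*: final sound = /z/, a sibilant → -aja → *tohemavaezaja*.

tohemavaezaja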